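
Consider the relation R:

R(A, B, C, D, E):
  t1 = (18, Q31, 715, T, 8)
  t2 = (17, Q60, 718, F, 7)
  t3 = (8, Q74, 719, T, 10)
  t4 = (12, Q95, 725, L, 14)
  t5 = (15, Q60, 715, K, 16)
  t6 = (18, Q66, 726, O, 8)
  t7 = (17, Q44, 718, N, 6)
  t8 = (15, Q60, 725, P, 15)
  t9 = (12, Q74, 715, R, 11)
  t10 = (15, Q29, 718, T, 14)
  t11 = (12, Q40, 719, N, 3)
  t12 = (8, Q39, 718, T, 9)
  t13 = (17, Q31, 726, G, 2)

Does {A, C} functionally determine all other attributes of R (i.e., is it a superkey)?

No

Rows 2 and 7 have the same {A, C} value (A=17, C=718) but are distinct tuples, so {A, C} does not determine every attribute — not a superkey.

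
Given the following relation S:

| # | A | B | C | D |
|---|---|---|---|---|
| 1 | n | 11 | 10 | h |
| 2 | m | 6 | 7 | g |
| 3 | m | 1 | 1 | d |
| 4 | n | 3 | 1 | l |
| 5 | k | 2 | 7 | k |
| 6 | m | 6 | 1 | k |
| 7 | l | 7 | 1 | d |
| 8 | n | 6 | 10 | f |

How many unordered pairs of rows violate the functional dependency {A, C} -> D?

(A=n, C=10): violating pairs (1,8) — 1 pair.
(A=m, C=1): violating pairs (3,6) — 1 pair.

2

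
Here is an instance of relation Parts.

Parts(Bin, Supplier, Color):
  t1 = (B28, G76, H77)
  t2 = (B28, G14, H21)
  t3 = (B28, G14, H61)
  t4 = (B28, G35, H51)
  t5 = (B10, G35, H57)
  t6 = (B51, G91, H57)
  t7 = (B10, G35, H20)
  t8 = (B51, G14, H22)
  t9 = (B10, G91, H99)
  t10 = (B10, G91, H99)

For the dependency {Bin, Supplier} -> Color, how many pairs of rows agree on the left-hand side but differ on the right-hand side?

(Bin=B28, Supplier=G14): violating pairs (2,3) — 1 pair.
(Bin=B10, Supplier=G35): violating pairs (5,7) — 1 pair.
(Bin=B10, Supplier=G91): all 2 rows agree on Color — 0 pairs.

2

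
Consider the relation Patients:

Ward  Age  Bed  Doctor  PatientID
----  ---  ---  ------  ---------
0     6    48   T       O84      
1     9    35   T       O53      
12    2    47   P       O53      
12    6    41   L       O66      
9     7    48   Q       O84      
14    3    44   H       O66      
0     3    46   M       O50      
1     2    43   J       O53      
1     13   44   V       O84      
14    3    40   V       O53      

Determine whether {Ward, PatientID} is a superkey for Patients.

Two distinct rows share (Ward=1, PatientID=O53), so {Ward, PatientID} does not determine every attribute — not a superkey.

No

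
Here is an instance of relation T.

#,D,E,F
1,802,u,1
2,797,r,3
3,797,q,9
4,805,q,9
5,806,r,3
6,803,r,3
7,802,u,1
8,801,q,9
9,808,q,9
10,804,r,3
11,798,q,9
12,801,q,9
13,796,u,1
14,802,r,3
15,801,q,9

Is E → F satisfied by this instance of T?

Yes

E=u: rows 1, 7, 13 → F = 1, 1, 1 ✓
E=r: rows 2, 5, 6, 10, 14 → F = 3, 3, 3, 3, 3 ✓
E=q: rows 3, 4, 8, 9, 11, 12, 15 → F = 9, 9, 9, 9, 9, 9, 9 ✓
Every E value is associated with a single F value, so E → F holds.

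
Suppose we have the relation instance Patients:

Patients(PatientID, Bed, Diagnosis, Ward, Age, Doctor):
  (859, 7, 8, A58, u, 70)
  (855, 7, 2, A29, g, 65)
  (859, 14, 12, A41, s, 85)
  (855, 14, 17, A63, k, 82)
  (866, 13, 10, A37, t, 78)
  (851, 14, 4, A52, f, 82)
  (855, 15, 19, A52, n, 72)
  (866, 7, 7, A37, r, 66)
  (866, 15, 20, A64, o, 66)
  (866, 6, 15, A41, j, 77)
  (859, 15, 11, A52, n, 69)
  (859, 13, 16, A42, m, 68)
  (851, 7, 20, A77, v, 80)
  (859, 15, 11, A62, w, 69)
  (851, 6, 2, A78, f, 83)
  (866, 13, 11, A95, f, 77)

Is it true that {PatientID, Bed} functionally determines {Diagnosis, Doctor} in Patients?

No

(PatientID=859, Bed=7): 1 row → {Diagnosis,Doctor} = (8, 70) ✓
(PatientID=855, Bed=7): 1 row → {Diagnosis,Doctor} = (2, 65) ✓
(PatientID=859, Bed=14): 1 row → {Diagnosis,Doctor} = (12, 85) ✓
(PatientID=855, Bed=14): 1 row → {Diagnosis,Doctor} = (17, 82) ✓
(PatientID=866, Bed=13): 2 rows → {Diagnosis,Doctor} takes values {(10, 78), (11, 77)} — violation
(PatientID=851, Bed=14): 1 row → {Diagnosis,Doctor} = (4, 82) ✓
(PatientID=855, Bed=15): 1 row → {Diagnosis,Doctor} = (19, 72) ✓
(PatientID=866, Bed=7): 1 row → {Diagnosis,Doctor} = (7, 66) ✓
(PatientID=866, Bed=15): 1 row → {Diagnosis,Doctor} = (20, 66) ✓
(PatientID=866, Bed=6): 1 row → {Diagnosis,Doctor} = (15, 77) ✓
(PatientID=859, Bed=15): 2 rows → {Diagnosis,Doctor} = (11, 69), (11, 69) ✓
(PatientID=859, Bed=13): 1 row → {Diagnosis,Doctor} = (16, 68) ✓
(PatientID=851, Bed=7): 1 row → {Diagnosis,Doctor} = (20, 80) ✓
(PatientID=851, Bed=6): 1 row → {Diagnosis,Doctor} = (2, 83) ✓
Two rows agree on {PatientID, Bed} but differ on {Diagnosis, Doctor}, so {PatientID, Bed} → {Diagnosis, Doctor} does not hold.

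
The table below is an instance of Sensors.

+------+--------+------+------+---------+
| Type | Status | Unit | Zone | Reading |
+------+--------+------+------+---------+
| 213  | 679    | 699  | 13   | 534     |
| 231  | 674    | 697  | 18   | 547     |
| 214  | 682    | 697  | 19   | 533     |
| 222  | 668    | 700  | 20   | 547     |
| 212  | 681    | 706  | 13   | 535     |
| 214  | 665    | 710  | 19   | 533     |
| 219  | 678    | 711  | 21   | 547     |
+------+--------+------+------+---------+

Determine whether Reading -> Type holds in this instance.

Reading=534: 1 row → Type = 213 ✓
Reading=547: 3 rows → Type takes values {231, 222, 219} — violation
Reading=533: 2 rows → Type = 214, 214 ✓
Reading=535: 1 row → Type = 212 ✓
Two rows agree on Reading but differ on Type, so Reading -> Type does not hold.

No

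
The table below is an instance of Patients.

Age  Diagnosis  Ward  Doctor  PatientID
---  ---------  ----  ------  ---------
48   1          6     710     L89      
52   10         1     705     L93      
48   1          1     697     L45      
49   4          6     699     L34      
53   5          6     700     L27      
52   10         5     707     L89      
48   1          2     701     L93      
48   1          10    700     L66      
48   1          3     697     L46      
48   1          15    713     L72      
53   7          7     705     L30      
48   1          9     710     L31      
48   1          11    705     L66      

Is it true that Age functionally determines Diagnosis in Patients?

Age=48: 8 rows → Diagnosis = 1, 1, 1, 1, 1, 1, 1, 1 ✓
Age=52: 2 rows → Diagnosis = 10, 10 ✓
Age=49: 1 row → Diagnosis = 4 ✓
Age=53: 2 rows → Diagnosis takes values {5, 7} — violation
Two rows agree on Age but differ on Diagnosis, so Age → Diagnosis does not hold.

No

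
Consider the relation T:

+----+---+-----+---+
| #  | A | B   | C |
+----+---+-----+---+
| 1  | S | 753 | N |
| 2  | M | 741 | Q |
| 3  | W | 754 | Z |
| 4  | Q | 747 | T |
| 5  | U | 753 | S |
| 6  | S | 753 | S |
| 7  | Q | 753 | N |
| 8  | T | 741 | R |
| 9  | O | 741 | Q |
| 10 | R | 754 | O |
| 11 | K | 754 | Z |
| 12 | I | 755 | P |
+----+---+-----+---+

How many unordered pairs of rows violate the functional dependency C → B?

C=N: all 2 rows agree on B — 0 pairs.
C=Q: all 2 rows agree on B — 0 pairs.
C=Z: all 2 rows agree on B — 0 pairs.
C=S: all 2 rows agree on B — 0 pairs.

0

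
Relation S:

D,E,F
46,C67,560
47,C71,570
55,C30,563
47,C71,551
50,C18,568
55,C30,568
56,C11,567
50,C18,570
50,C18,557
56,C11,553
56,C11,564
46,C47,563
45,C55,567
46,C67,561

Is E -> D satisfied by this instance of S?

E=C67: 2 rows → D = 46, 46 ✓
E=C71: 2 rows → D = 47, 47 ✓
E=C30: 2 rows → D = 55, 55 ✓
E=C18: 3 rows → D = 50, 50, 50 ✓
E=C11: 3 rows → D = 56, 56, 56 ✓
E=C47: 1 row → D = 46 ✓
E=C55: 1 row → D = 45 ✓
Every E value is associated with a single D value, so E -> D holds.

Yes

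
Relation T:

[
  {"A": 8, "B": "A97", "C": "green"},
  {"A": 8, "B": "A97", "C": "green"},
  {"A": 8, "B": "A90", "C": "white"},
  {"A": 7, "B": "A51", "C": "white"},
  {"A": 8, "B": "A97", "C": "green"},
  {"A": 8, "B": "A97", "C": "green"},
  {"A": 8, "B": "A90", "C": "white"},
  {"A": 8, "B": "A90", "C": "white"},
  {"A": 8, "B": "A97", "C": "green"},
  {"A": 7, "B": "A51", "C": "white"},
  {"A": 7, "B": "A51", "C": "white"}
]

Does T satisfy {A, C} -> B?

Yes

(A=8, C=green): 5 rows → B = A97, A97, A97, A97, A97 ✓
(A=8, C=white): 3 rows → B = A90, A90, A90 ✓
(A=7, C=white): 3 rows → B = A51, A51, A51 ✓
Every {A, C} value is associated with a single B value, so {A, C} -> B holds.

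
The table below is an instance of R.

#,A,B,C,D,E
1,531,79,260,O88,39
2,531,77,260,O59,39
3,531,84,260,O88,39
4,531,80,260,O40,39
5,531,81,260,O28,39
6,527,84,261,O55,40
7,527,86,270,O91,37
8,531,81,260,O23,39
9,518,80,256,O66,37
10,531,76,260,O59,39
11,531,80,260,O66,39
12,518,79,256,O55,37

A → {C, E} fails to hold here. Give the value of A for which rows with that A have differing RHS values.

527

A=531: rows 1, 2, 3, 4, 5, 8, 10, 11 → {C,E} = (260, 39), (260, 39), (260, 39), (260, 39), (260, 39), (260, 39), (260, 39), (260, 39) ✓
A=527: rows 6, 7 → {C,E} takes values {(261, 40), (270, 37)} — violation
A=518: rows 9, 12 → {C,E} = (256, 37), (256, 37) ✓
The only A value with inconsistent RHS is A=527.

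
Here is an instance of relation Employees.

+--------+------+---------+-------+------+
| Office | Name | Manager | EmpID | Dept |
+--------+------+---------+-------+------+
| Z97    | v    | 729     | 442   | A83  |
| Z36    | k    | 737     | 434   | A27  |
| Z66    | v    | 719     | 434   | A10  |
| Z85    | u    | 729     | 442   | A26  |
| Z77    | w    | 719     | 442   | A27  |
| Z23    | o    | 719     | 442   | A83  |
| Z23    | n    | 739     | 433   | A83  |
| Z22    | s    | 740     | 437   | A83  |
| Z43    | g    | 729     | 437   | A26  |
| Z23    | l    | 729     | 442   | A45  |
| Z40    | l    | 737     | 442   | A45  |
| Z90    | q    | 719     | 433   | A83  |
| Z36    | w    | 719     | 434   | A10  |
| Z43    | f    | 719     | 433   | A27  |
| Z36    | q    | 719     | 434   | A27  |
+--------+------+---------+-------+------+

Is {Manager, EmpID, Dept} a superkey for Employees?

No

Two distinct rows share (Manager=719, EmpID=434, Dept=A10), so {Manager, EmpID, Dept} does not determine every attribute — not a superkey.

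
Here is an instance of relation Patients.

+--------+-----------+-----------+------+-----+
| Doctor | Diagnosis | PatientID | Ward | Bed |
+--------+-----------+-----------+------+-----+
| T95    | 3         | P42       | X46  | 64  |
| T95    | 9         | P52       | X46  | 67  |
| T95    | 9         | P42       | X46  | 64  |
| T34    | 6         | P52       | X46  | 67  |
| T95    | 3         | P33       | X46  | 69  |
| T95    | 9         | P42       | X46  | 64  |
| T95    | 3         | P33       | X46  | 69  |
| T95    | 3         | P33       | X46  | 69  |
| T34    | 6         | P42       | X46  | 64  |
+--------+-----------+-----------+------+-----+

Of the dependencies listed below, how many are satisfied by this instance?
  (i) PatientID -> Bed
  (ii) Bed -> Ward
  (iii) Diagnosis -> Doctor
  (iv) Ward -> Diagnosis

3

(i) PatientID -> Bed: every LHS value maps to a single RHS value — holds.
(ii) Bed -> Ward: every LHS value maps to a single RHS value — holds.
(iii) Diagnosis -> Doctor: every LHS value maps to a single RHS value — holds.
(iv) Ward -> Diagnosis: Ward=X46: 9 rows → Diagnosis takes values {3, 9, 6} — violation — fails.
3 of the 4 dependencies hold.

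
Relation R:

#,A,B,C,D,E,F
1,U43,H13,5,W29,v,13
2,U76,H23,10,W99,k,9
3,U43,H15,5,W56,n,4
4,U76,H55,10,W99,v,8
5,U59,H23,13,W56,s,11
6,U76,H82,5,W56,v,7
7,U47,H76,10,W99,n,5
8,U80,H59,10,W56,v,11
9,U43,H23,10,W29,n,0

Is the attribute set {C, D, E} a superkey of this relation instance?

All 9 rows have distinct {C, D, E} values, so {C, D, E} → (all attributes) holds and {C, D, E} is a superkey.

Yes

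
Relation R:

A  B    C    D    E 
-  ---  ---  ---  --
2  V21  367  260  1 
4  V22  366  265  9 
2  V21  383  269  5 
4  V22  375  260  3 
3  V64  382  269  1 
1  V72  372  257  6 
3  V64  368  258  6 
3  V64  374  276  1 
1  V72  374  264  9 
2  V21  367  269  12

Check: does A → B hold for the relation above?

Yes

A=2: 3 rows → B = V21, V21, V21 ✓
A=4: 2 rows → B = V22, V22 ✓
A=3: 3 rows → B = V64, V64, V64 ✓
A=1: 2 rows → B = V72, V72 ✓
Every A value is associated with a single B value, so A → B holds.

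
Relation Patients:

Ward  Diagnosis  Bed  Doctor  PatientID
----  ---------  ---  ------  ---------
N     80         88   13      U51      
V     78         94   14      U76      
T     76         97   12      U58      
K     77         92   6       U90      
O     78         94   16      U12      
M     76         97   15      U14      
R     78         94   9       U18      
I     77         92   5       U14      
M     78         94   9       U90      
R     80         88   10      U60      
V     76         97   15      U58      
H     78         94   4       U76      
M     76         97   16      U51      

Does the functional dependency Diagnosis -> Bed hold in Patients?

Yes

Diagnosis=80: 2 rows → Bed = 88, 88 ✓
Diagnosis=78: 5 rows → Bed = 94, 94, 94, 94, 94 ✓
Diagnosis=76: 4 rows → Bed = 97, 97, 97, 97 ✓
Diagnosis=77: 2 rows → Bed = 92, 92 ✓
Every Diagnosis value is associated with a single Bed value, so Diagnosis -> Bed holds.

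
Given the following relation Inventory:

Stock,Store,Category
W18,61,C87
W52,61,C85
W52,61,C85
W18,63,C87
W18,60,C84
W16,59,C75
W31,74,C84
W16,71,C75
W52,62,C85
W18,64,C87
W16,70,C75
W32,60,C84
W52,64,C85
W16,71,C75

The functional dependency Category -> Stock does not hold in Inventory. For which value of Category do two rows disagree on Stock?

Category=C87: 3 rows → Stock = W18, W18, W18 ✓
Category=C85: 4 rows → Stock = W52, W52, W52, W52 ✓
Category=C84: 3 rows → Stock takes values {W18, W31, W32} — violation
Category=C75: 4 rows → Stock = W16, W16, W16, W16 ✓
The only Category value with inconsistent Stock is Category=C84.

C84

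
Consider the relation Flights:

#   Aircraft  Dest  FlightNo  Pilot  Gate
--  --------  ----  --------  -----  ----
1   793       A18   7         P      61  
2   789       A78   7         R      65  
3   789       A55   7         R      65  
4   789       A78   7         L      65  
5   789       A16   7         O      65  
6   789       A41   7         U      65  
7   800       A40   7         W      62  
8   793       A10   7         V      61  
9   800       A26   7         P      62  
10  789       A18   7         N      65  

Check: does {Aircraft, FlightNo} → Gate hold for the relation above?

(Aircraft=793, FlightNo=7): rows 1, 8 → Gate = 61, 61 ✓
(Aircraft=789, FlightNo=7): rows 2, 3, 4, 5, 6, 10 → Gate = 65, 65, 65, 65, 65, 65 ✓
(Aircraft=800, FlightNo=7): rows 7, 9 → Gate = 62, 62 ✓
Every {Aircraft, FlightNo} value is associated with a single Gate value, so {Aircraft, FlightNo} → Gate holds.

Yes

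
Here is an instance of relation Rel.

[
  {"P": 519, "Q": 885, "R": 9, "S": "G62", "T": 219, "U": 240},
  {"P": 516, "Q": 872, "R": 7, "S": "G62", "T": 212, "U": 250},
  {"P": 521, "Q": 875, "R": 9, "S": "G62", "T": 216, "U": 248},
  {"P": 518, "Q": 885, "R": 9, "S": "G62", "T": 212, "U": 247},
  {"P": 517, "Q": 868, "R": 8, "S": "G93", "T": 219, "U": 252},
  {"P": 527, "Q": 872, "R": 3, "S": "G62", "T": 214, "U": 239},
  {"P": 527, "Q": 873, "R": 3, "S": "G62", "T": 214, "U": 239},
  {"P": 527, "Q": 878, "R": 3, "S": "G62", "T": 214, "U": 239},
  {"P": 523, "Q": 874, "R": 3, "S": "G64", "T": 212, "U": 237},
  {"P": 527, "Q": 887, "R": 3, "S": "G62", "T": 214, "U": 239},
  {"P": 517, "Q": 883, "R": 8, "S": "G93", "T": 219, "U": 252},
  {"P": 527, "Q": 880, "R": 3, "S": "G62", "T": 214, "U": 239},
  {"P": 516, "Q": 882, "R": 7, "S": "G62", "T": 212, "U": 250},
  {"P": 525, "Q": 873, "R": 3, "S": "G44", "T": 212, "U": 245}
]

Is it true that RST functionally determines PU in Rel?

Yes

(R=9, S=G62, T=219): 1 row → {P,U} = (519, 240) ✓
(R=7, S=G62, T=212): 2 rows → {P,U} = (516, 250), (516, 250) ✓
(R=9, S=G62, T=216): 1 row → {P,U} = (521, 248) ✓
(R=9, S=G62, T=212): 1 row → {P,U} = (518, 247) ✓
(R=8, S=G93, T=219): 2 rows → {P,U} = (517, 252), (517, 252) ✓
(R=3, S=G62, T=214): 5 rows → {P,U} = (527, 239), (527, 239), (527, 239), (527, 239), (527, 239) ✓
(R=3, S=G64, T=212): 1 row → {P,U} = (523, 237) ✓
(R=3, S=G44, T=212): 1 row → {P,U} = (525, 245) ✓
Every RST value is associated with a single PU value, so RST -> PU holds.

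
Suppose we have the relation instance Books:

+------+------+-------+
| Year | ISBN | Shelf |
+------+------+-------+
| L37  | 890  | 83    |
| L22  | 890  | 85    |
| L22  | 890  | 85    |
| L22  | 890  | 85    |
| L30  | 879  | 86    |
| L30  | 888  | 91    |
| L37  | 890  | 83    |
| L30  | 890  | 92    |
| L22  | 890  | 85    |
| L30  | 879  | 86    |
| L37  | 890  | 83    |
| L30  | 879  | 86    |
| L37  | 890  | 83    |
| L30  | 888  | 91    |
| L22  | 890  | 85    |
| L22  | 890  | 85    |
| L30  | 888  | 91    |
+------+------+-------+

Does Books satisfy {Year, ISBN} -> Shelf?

Yes

(Year=L37, ISBN=890): 4 rows → Shelf = 83, 83, 83, 83 ✓
(Year=L22, ISBN=890): 6 rows → Shelf = 85, 85, 85, 85, 85, 85 ✓
(Year=L30, ISBN=879): 3 rows → Shelf = 86, 86, 86 ✓
(Year=L30, ISBN=888): 3 rows → Shelf = 91, 91, 91 ✓
(Year=L30, ISBN=890): 1 row → Shelf = 92 ✓
Every {Year, ISBN} value is associated with a single Shelf value, so {Year, ISBN} -> Shelf holds.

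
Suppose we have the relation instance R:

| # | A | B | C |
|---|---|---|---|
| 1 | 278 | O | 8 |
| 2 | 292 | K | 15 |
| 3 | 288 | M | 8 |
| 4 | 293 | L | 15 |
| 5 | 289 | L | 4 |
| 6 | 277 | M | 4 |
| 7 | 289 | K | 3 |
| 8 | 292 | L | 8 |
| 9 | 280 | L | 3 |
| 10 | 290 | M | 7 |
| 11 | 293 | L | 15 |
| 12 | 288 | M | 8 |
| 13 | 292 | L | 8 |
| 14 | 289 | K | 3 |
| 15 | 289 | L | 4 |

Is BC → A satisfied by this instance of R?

(B=O, C=8): row 1 → A = 278 ✓
(B=K, C=15): row 2 → A = 292 ✓
(B=M, C=8): rows 3, 12 → A = 288, 288 ✓
(B=L, C=15): rows 4, 11 → A = 293, 293 ✓
(B=L, C=4): rows 5, 15 → A = 289, 289 ✓
(B=M, C=4): row 6 → A = 277 ✓
(B=K, C=3): rows 7, 14 → A = 289, 289 ✓
(B=L, C=8): rows 8, 13 → A = 292, 292 ✓
(B=L, C=3): row 9 → A = 280 ✓
(B=M, C=7): row 10 → A = 290 ✓
Every BC value is associated with a single A value, so BC → A holds.

Yes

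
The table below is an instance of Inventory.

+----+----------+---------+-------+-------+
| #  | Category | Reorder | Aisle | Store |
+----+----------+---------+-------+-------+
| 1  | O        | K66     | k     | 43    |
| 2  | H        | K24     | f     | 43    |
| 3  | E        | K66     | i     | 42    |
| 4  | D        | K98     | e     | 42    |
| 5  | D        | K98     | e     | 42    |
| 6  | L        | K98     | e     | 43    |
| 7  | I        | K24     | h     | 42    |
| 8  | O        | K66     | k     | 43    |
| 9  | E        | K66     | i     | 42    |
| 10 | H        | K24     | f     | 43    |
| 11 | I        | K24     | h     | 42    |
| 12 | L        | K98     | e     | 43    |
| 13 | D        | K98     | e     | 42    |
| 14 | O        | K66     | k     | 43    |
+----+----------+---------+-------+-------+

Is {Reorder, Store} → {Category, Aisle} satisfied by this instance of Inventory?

(Reorder=K66, Store=43): rows 1, 8, 14 → {Category,Aisle} = (O, k), (O, k), (O, k) ✓
(Reorder=K24, Store=43): rows 2, 10 → {Category,Aisle} = (H, f), (H, f) ✓
(Reorder=K66, Store=42): rows 3, 9 → {Category,Aisle} = (E, i), (E, i) ✓
(Reorder=K98, Store=42): rows 4, 5, 13 → {Category,Aisle} = (D, e), (D, e), (D, e) ✓
(Reorder=K98, Store=43): rows 6, 12 → {Category,Aisle} = (L, e), (L, e) ✓
(Reorder=K24, Store=42): rows 7, 11 → {Category,Aisle} = (I, h), (I, h) ✓
Every {Reorder, Store} value is associated with a single {Category, Aisle} value, so {Reorder, Store} → {Category, Aisle} holds.

Yes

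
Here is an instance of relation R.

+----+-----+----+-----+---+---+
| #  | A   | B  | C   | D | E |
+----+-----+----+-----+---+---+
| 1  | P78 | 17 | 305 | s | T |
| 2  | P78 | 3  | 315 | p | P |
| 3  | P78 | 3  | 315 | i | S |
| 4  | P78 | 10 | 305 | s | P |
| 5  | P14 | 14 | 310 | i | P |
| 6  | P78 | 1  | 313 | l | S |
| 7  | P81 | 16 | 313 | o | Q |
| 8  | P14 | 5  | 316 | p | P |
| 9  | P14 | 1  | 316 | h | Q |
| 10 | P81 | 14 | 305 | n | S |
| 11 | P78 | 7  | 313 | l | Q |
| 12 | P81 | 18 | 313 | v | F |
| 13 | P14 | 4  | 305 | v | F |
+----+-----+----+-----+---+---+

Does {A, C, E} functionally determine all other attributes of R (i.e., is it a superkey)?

All 13 rows have distinct {A, C, E} values, so {A, C, E} → (all attributes) holds and {A, C, E} is a superkey.

Yes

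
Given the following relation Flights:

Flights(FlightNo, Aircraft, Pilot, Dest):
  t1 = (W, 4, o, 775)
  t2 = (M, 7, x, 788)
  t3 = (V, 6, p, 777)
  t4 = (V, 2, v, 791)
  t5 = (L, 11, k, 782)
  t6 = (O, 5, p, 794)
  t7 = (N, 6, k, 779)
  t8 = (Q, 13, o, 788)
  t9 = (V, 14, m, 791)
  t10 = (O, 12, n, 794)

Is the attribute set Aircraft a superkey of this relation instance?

No

Rows 3 and 7 have the same Aircraft value Aircraft=6 but are distinct tuples, so Aircraft does not determine every attribute — not a superkey.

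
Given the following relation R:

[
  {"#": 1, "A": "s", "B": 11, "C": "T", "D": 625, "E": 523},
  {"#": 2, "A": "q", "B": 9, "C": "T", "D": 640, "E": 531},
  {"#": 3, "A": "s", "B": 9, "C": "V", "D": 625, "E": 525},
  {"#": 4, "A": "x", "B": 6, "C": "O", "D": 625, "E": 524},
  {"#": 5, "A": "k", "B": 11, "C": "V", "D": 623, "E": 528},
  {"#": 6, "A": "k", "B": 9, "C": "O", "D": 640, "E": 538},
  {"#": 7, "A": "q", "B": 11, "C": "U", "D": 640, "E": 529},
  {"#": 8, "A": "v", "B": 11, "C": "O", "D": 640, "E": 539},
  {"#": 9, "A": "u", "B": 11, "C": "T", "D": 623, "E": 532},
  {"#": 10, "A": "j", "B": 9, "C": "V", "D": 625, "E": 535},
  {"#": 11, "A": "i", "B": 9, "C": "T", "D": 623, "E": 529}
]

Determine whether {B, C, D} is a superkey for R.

Rows 3 and 10 have the same {B, C, D} value (B=9, C=V, D=625) but are distinct tuples, so {B, C, D} does not determine every attribute — not a superkey.

No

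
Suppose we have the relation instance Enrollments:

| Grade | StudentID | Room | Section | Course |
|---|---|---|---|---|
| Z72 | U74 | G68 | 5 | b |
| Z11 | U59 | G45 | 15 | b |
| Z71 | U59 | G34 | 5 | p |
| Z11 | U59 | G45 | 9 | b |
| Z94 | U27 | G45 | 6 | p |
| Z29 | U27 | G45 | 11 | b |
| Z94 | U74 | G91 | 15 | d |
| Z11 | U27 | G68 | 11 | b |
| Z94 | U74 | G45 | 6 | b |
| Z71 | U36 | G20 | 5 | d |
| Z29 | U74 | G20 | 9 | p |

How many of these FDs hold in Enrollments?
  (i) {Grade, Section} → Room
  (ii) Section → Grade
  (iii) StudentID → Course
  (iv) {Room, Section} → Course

(i) {Grade, Section} → Room: (Grade=Z71, Section=5): 2 rows → Room takes values {G34, G20} — violation — fails.
(ii) Section → Grade: Section=5: 3 rows → Grade takes values {Z72, Z71} — violation; Section=15: 2 rows → Grade takes values {Z11, Z94} — violation; Section=9: 2 rows → Grade takes values {Z11, Z29} — violation; Section=11: 2 rows → Grade takes values {Z29, Z11} — violation — fails.
(iii) StudentID → Course: StudentID=U74: 4 rows → Course takes values {b, d, p} — violation; StudentID=U59: 3 rows → Course takes values {b, p} — violation; StudentID=U27: 3 rows → Course takes values {p, b} — violation — fails.
(iv) {Room, Section} → Course: (Room=G45, Section=6): 2 rows → Course takes values {p, b} — violation — fails.
None of the 4 dependencies hold.

0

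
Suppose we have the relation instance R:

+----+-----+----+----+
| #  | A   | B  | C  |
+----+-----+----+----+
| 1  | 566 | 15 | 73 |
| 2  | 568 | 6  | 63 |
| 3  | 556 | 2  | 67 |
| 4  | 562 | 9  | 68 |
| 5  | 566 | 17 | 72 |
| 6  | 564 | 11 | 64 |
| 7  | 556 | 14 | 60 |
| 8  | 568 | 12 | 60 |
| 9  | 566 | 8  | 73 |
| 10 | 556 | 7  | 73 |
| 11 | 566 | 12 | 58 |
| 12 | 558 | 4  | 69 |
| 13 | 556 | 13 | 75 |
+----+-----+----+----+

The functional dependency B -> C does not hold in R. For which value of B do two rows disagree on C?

12

B=15: row 1 → C = 73 ✓
B=6: row 2 → C = 63 ✓
B=2: row 3 → C = 67 ✓
B=9: row 4 → C = 68 ✓
B=17: row 5 → C = 72 ✓
B=11: row 6 → C = 64 ✓
B=14: row 7 → C = 60 ✓
B=12: rows 8, 11 → C takes values {60, 58} — violation
B=8: row 9 → C = 73 ✓
B=7: row 10 → C = 73 ✓
B=4: row 12 → C = 69 ✓
B=13: row 13 → C = 75 ✓
The only B value with inconsistent C is B=12.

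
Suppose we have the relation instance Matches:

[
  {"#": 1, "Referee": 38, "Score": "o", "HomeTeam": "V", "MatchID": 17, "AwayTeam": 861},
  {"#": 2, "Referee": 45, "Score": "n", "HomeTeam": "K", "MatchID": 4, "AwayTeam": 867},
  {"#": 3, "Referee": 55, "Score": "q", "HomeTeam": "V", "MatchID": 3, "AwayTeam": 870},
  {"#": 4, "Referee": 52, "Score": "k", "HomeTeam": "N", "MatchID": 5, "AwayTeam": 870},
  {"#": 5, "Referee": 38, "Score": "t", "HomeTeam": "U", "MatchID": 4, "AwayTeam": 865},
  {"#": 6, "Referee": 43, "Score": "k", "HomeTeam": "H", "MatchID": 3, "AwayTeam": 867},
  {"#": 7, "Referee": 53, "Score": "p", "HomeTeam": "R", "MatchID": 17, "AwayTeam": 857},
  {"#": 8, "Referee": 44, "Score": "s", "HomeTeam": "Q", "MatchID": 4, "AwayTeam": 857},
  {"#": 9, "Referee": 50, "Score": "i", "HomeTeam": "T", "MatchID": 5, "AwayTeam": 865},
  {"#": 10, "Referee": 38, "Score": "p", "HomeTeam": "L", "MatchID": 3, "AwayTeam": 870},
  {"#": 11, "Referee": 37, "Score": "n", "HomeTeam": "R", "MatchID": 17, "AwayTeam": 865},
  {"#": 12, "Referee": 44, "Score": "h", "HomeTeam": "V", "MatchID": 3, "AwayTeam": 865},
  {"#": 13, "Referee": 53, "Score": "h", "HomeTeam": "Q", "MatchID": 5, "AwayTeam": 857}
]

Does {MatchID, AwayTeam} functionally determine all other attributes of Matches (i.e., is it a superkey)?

Rows 3 and 10 have the same {MatchID, AwayTeam} value (MatchID=3, AwayTeam=870) but are distinct tuples, so {MatchID, AwayTeam} does not determine every attribute — not a superkey.

No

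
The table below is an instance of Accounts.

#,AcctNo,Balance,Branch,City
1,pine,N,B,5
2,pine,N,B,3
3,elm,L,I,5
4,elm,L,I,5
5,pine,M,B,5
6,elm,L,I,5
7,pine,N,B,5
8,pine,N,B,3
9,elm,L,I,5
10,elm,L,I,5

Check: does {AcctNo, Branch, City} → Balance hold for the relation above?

(AcctNo=pine, Branch=B, City=5): rows 1, 5, 7 → Balance takes values {N, M} — violation
(AcctNo=pine, Branch=B, City=3): rows 2, 8 → Balance = N, N ✓
(AcctNo=elm, Branch=I, City=5): rows 3, 4, 6, 9, 10 → Balance = L, L, L, L, L ✓
Two rows agree on {AcctNo, Branch, City} but differ on Balance, so {AcctNo, Branch, City} → Balance does not hold.

No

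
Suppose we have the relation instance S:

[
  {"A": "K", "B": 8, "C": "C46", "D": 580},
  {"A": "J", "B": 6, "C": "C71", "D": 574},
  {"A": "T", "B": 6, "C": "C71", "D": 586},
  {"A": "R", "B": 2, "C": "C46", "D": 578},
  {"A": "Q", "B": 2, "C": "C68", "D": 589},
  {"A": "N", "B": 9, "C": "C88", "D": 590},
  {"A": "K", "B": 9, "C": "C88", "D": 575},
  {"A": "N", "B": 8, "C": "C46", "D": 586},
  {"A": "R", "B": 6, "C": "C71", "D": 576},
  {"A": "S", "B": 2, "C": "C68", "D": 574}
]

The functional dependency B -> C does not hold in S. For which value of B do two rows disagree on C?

2

B=8: 2 rows → C = C46, C46 ✓
B=6: 3 rows → C = C71, C71, C71 ✓
B=2: 3 rows → C takes values {C46, C68} — violation
B=9: 2 rows → C = C88, C88 ✓
The only B value with inconsistent C is B=2.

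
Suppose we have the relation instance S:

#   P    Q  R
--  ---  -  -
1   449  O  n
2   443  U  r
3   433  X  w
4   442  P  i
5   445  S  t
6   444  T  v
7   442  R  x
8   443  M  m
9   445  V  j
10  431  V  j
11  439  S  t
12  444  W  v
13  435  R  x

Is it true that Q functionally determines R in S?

Q=O: row 1 → R = n ✓
Q=U: row 2 → R = r ✓
Q=X: row 3 → R = w ✓
Q=P: row 4 → R = i ✓
Q=S: rows 5, 11 → R = t, t ✓
Q=T: row 6 → R = v ✓
Q=R: rows 7, 13 → R = x, x ✓
Q=M: row 8 → R = m ✓
Q=V: rows 9, 10 → R = j, j ✓
Q=W: row 12 → R = v ✓
Every Q value is associated with a single R value, so Q -> R holds.

Yes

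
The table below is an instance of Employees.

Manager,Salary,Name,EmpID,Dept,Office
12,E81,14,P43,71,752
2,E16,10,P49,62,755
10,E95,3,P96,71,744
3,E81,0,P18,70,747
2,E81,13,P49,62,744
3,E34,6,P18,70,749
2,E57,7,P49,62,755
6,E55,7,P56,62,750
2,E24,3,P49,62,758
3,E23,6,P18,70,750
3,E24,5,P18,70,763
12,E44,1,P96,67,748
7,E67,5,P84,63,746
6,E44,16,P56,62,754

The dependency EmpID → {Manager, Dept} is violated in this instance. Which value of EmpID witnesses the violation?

EmpID=P43: 1 row → {Manager,Dept} = (12, 71) ✓
EmpID=P49: 4 rows → {Manager,Dept} = (2, 62), (2, 62), (2, 62), (2, 62) ✓
EmpID=P96: 2 rows → {Manager,Dept} takes values {(10, 71), (12, 67)} — violation
EmpID=P18: 4 rows → {Manager,Dept} = (3, 70), (3, 70), (3, 70), (3, 70) ✓
EmpID=P56: 2 rows → {Manager,Dept} = (6, 62), (6, 62) ✓
EmpID=P84: 1 row → {Manager,Dept} = (7, 63) ✓
The only EmpID value with inconsistent RHS is EmpID=P96.

P96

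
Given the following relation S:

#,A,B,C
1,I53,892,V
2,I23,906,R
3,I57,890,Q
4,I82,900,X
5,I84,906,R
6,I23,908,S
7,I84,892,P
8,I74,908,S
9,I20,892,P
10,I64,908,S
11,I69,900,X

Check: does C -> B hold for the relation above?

Yes

C=V: row 1 → B = 892 ✓
C=R: rows 2, 5 → B = 906, 906 ✓
C=Q: row 3 → B = 890 ✓
C=X: rows 4, 11 → B = 900, 900 ✓
C=S: rows 6, 8, 10 → B = 908, 908, 908 ✓
C=P: rows 7, 9 → B = 892, 892 ✓
Every C value is associated with a single B value, so C -> B holds.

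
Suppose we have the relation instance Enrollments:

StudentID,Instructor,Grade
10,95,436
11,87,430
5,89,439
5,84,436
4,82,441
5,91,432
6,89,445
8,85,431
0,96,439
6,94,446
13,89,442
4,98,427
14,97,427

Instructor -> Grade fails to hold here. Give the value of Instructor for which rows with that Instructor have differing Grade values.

89

Instructor=95: 1 row → Grade = 436 ✓
Instructor=87: 1 row → Grade = 430 ✓
Instructor=89: 3 rows → Grade takes values {439, 445, 442} — violation
Instructor=84: 1 row → Grade = 436 ✓
Instructor=82: 1 row → Grade = 441 ✓
Instructor=91: 1 row → Grade = 432 ✓
Instructor=85: 1 row → Grade = 431 ✓
Instructor=96: 1 row → Grade = 439 ✓
Instructor=94: 1 row → Grade = 446 ✓
Instructor=98: 1 row → Grade = 427 ✓
Instructor=97: 1 row → Grade = 427 ✓
The only Instructor value with inconsistent Grade is Instructor=89.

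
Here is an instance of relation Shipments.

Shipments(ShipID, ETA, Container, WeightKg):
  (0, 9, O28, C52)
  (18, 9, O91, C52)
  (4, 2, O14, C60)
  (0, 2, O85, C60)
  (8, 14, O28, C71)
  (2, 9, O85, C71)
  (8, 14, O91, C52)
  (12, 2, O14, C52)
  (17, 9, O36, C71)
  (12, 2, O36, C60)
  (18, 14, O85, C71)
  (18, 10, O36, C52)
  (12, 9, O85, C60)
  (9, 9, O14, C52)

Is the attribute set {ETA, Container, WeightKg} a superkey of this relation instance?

All 14 rows have distinct {ETA, Container, WeightKg} values, so {ETA, Container, WeightKg} → (all attributes) holds and {ETA, Container, WeightKg} is a superkey.

Yes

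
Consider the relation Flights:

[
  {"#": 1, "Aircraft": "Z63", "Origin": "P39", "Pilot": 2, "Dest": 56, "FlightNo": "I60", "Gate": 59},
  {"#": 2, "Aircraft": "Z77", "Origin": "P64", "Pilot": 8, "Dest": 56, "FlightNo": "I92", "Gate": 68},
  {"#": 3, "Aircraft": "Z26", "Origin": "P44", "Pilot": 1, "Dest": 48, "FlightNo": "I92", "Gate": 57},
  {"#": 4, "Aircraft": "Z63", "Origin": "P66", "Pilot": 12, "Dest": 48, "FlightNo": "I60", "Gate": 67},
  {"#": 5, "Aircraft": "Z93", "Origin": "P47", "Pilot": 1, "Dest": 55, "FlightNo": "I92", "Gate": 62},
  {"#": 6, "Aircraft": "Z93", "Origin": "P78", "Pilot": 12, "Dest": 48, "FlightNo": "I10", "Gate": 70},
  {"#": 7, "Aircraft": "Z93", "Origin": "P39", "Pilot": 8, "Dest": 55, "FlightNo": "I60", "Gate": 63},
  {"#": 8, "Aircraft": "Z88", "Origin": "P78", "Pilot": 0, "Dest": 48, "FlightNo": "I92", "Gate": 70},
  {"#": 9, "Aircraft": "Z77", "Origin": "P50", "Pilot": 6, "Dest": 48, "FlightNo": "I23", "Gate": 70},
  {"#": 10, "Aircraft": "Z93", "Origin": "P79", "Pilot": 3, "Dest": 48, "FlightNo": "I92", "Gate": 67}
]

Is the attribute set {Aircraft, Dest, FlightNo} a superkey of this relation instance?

Yes

All 10 rows have distinct {Aircraft, Dest, FlightNo} values, so {Aircraft, Dest, FlightNo} → (all attributes) holds and {Aircraft, Dest, FlightNo} is a superkey.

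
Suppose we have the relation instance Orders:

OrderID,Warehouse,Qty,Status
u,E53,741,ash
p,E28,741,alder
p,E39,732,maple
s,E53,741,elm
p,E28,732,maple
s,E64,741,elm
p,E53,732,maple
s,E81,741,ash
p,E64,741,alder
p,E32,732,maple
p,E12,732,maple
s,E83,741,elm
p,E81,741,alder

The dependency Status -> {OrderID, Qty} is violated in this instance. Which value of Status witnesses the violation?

Status=ash: 2 rows → {OrderID,Qty} takes values {(u, 741), (s, 741)} — violation
Status=alder: 3 rows → {OrderID,Qty} = (p, 741), (p, 741), (p, 741) ✓
Status=maple: 5 rows → {OrderID,Qty} = (p, 732), (p, 732), (p, 732), (p, 732), (p, 732) ✓
Status=elm: 3 rows → {OrderID,Qty} = (s, 741), (s, 741), (s, 741) ✓
The only Status value with inconsistent RHS is Status=ash.

ash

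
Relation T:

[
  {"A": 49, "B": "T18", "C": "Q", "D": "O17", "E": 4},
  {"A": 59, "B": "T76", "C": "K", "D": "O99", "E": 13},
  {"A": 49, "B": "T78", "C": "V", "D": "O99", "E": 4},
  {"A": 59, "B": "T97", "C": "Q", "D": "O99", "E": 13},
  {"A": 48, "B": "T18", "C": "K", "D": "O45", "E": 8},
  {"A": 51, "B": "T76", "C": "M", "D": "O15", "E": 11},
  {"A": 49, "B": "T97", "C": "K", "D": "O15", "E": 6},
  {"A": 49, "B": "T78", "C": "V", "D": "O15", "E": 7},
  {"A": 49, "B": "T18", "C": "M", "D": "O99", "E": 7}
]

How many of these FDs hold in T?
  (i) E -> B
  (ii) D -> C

0

(i) E -> B: E=4: 2 rows → B takes values {T18, T78} — violation; E=13: 2 rows → B takes values {T76, T97} — violation; E=7: 2 rows → B takes values {T78, T18} — violation — fails.
(ii) D -> C: D=O99: 4 rows → C takes values {K, V, Q, M} — violation; D=O15: 3 rows → C takes values {M, K, V} — violation — fails.
None of the 2 dependencies hold.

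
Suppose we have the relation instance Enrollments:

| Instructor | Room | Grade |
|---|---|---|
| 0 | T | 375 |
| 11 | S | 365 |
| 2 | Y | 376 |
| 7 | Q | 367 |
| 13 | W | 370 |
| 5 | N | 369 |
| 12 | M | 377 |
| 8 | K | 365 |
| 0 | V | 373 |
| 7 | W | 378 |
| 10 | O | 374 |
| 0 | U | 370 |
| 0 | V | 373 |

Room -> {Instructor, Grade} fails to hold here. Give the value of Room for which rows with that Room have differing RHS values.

Room=T: 1 row → {Instructor,Grade} = (0, 375) ✓
Room=S: 1 row → {Instructor,Grade} = (11, 365) ✓
Room=Y: 1 row → {Instructor,Grade} = (2, 376) ✓
Room=Q: 1 row → {Instructor,Grade} = (7, 367) ✓
Room=W: 2 rows → {Instructor,Grade} takes values {(13, 370), (7, 378)} — violation
Room=N: 1 row → {Instructor,Grade} = (5, 369) ✓
Room=M: 1 row → {Instructor,Grade} = (12, 377) ✓
Room=K: 1 row → {Instructor,Grade} = (8, 365) ✓
Room=V: 2 rows → {Instructor,Grade} = (0, 373), (0, 373) ✓
Room=O: 1 row → {Instructor,Grade} = (10, 374) ✓
Room=U: 1 row → {Instructor,Grade} = (0, 370) ✓
The only Room value with inconsistent RHS is Room=W.

W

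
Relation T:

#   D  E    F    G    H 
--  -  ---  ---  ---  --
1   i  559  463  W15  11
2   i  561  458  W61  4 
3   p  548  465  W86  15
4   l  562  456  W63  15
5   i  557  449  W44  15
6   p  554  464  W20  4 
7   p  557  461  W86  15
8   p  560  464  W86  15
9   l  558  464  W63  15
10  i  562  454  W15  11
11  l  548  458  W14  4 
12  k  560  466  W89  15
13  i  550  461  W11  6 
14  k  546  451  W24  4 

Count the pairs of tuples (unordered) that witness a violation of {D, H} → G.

(D=i, H=11): all 2 rows agree on G — 0 pairs.
(D=p, H=15): all 3 rows agree on G — 0 pairs.
(D=l, H=15): all 2 rows agree on G — 0 pairs.

0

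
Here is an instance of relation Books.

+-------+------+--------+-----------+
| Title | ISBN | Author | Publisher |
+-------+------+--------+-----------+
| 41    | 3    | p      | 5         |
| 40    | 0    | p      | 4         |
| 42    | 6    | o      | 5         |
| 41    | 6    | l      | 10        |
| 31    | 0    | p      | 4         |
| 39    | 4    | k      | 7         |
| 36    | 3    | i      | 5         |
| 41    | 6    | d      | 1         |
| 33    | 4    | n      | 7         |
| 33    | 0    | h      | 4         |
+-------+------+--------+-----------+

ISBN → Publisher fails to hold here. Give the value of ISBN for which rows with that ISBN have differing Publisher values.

6

ISBN=3: 2 rows → Publisher = 5, 5 ✓
ISBN=0: 3 rows → Publisher = 4, 4, 4 ✓
ISBN=6: 3 rows → Publisher takes values {5, 10, 1} — violation
ISBN=4: 2 rows → Publisher = 7, 7 ✓
The only ISBN value with inconsistent Publisher is ISBN=6.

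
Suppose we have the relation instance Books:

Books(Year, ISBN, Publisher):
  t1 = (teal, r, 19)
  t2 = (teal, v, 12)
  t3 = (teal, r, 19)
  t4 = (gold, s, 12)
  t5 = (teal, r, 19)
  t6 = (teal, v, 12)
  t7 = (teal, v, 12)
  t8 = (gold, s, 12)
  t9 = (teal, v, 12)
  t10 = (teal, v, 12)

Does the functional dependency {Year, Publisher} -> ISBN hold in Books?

Yes

(Year=teal, Publisher=19): rows 1, 3, 5 → ISBN = r, r, r ✓
(Year=teal, Publisher=12): rows 2, 6, 7, 9, 10 → ISBN = v, v, v, v, v ✓
(Year=gold, Publisher=12): rows 4, 8 → ISBN = s, s ✓
Every {Year, Publisher} value is associated with a single ISBN value, so {Year, Publisher} -> ISBN holds.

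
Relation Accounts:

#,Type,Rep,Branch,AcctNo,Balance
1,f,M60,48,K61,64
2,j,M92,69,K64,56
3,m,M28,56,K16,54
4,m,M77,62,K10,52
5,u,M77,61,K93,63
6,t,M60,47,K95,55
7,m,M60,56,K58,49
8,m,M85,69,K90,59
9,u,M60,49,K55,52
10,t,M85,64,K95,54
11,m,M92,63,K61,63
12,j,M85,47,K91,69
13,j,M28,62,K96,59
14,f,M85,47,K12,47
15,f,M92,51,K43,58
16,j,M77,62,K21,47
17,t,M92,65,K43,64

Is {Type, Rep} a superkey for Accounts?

All 17 rows have distinct {Type, Rep} values, so {Type, Rep} → (all attributes) holds and {Type, Rep} is a superkey.

Yes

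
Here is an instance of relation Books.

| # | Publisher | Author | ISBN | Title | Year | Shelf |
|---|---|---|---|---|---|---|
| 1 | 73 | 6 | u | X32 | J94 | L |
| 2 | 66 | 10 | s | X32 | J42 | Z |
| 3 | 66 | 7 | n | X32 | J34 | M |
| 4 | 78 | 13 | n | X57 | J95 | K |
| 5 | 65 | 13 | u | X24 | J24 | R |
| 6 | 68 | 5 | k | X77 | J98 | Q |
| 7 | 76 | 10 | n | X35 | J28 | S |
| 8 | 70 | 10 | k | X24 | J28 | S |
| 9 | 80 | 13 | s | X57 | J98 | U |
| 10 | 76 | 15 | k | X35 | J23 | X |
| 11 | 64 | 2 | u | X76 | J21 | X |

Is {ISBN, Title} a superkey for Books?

All 11 rows have distinct {ISBN, Title} values, so {ISBN, Title} → (all attributes) holds and {ISBN, Title} is a superkey.

Yes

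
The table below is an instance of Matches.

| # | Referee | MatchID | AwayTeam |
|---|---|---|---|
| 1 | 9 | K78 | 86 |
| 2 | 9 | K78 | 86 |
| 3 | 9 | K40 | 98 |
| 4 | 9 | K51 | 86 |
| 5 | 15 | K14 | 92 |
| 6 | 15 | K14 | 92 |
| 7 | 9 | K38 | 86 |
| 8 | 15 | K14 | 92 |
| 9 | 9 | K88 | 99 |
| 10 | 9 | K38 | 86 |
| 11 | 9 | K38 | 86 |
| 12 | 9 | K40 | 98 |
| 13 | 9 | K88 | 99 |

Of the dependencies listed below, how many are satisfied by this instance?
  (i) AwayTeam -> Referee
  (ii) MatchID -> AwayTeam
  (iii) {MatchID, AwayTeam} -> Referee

3

(i) AwayTeam -> Referee: every LHS value maps to a single RHS value — holds.
(ii) MatchID -> AwayTeam: every LHS value maps to a single RHS value — holds.
(iii) {MatchID, AwayTeam} -> Referee: every LHS value maps to a single RHS value — holds.
3 of the 3 dependencies hold.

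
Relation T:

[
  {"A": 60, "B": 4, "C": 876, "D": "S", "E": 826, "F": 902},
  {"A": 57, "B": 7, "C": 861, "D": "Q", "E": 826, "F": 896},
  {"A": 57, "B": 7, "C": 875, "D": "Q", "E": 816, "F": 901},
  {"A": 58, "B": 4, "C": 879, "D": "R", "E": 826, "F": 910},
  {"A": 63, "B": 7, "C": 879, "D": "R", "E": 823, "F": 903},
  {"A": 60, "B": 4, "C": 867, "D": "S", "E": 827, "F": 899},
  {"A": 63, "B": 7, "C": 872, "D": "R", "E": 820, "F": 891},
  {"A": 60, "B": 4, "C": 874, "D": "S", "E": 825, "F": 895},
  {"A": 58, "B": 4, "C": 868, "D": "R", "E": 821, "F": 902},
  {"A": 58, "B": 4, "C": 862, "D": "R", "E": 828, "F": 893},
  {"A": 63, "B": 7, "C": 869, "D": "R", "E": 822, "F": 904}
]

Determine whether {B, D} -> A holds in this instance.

(B=4, D=S): 3 rows → A = 60, 60, 60 ✓
(B=7, D=Q): 2 rows → A = 57, 57 ✓
(B=4, D=R): 3 rows → A = 58, 58, 58 ✓
(B=7, D=R): 3 rows → A = 63, 63, 63 ✓
Every {B, D} value is associated with a single A value, so {B, D} -> A holds.

Yes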